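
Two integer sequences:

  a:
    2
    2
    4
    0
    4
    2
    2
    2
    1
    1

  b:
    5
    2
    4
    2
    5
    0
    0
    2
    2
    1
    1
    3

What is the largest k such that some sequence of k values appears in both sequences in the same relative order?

Taking 2 (a #1, b #2); then 2 (a #2, b #4); then 0 (a #4, b #7); then 2 (a #7, b #8); then 2 (a #8, b #9); then 1 (a #9, b #10); then 1 (a #10, b #11) gives a common subsequence of length 7. dp[10][12] = 7 confirms this is the maximum.

7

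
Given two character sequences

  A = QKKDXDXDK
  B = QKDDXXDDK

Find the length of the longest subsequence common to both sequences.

Let dp[i][j] be the LCS length of the first i characters of A and the first j characters of B. dp[i][j] = dp[i-1][j-1]+1 when the i-th and j-th characters match, else max(dp[i-1][j], dp[i][j-1]).
    ·  Q  K  D  D  X  X  D  D  K
 ·  0  0  0  0  0  0  0  0  0  0
 Q  0  1  1  1  1  1  1  1  1  1
 K  0  1  2  2  2  2  2  2  2  2
 K  0  1  2  2  2  2  2  2  2  3
 D  0  1  2  3  3  3  3  3  3  3
 X  0  1  2  3  3  4  4  4  4  4
 D  0  1  2  3  4  4  4  5  5  5
 X  0  1  2  3  4  5  5  5  5  5
 D  0  1  2  3  4  5  5  6  6  6
 K  0  1  2  3  4  5  5  6  6  7
dp[9][9] = 7. One LCS (by backtracking along matches): QKDXDDK.

7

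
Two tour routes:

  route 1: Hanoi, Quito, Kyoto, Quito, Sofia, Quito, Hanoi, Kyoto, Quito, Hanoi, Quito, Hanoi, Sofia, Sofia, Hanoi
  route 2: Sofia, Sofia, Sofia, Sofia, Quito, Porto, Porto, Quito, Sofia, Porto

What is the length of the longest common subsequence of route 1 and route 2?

4

Match Sofia at route 1[5]=route 2[4] → Quito at route 1[6]=route 2[5] → Quito at route 1[11]=route 2[8] → Sofia at route 1[13]=route 2[9] — 4 stops in the same relative order in both, and the DP table's final entry dp[15][10] is also 4, so no common subsequence is longer.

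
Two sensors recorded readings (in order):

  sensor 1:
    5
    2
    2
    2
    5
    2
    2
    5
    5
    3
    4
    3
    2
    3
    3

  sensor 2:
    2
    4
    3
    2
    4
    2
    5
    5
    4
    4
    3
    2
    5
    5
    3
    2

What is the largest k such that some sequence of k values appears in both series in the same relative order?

9

Pick 2 (sensor 1 #2, sensor 2 #1), then 2 (sensor 1 #3, sensor 2 #4), then 2 (sensor 1 #4, sensor 2 #6), then 5 (sensor 1 #5, sensor 2 #8), then 2 (sensor 1 #7, sensor 2 #12), then 5 (sensor 1 #8, sensor 2 #13), then 5 (sensor 1 #9, sensor 2 #14), then 3 (sensor 1 #12, sensor 2 #15), then 2 (sensor 1 #13, sensor 2 #16); all 9 values appear in both, in order. Since dp[15][16] = 9, nothing longer is possible.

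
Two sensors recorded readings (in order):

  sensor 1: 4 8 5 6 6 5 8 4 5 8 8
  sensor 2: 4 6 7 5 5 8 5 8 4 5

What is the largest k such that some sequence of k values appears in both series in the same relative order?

Match 4 [1,1], then 8 [2,6], then 5 [6,7], then 8 [7,8], then 4 [8,9], then 5 [9,10] — 6 values in the same relative order in both, and the DP table's final entry dp[11][10] is also 6, so no common subsequence is longer.

6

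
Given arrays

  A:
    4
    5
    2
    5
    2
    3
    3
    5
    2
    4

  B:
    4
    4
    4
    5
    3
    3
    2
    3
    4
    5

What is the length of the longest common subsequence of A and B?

6

Taking 4 [1,3], 5 [4,4], 3 [6,5], 3 [7,6], 2 [9,7], 4 [10,9] gives a common subsequence of length 6. The LCS DP gives dp[10][10] = 6, so this is optimal.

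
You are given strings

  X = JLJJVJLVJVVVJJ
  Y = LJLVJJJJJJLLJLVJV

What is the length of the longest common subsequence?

9

Match J at X[1]=Y[2], L at X[2]=Y[3], J at X[3]=Y[9], J at X[4]=Y[10], J at X[6]=Y[13], L at X[7]=Y[14], V at X[8]=Y[15], J at X[9]=Y[16], V at X[12]=Y[17] — 9 characters in the same relative order in both. The LCS DP gives dp[14][17] = 9, so this is optimal.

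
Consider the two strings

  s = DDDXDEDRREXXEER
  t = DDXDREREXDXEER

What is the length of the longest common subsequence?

Match D at s[2]=t[1] → D at s[3]=t[2] → X at s[4]=t[3] → D at s[5]=t[4] → E at s[6]=t[6] → R at s[9]=t[7] → E at s[10]=t[8] → X at s[11]=t[9] → X at s[12]=t[11] → E at s[13]=t[12] → E at s[14]=t[13] → R at s[15]=t[14] — 12 characters in the same relative order in both. The LCS DP gives dp[15][14] = 12, so this is optimal.

12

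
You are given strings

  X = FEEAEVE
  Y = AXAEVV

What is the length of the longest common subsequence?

3

One common subsequence of length 3: A at X[4]=Y[3], E at X[5]=Y[4], V at X[6]=Y[6]. The LCS DP gives dp[7][6] = 3, so this is optimal.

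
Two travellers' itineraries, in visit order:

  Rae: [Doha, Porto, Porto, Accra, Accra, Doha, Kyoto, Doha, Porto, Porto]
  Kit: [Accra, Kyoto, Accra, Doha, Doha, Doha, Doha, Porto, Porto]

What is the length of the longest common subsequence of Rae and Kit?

6

One common subsequence of length 6: Accra (Rae #4, Kit #1); then Accra (Rae #5, Kit #3); then Doha (Rae #6, Kit #6); then Doha (Rae #8, Kit #7); then Porto (Rae #9, Kit #8); then Porto (Rae #10, Kit #9). The LCS DP gives dp[10][9] = 6, so this is optimal.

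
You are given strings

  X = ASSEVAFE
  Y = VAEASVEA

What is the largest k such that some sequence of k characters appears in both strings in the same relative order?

Let dp[i][j] be the LCS length of the first i characters of X and the first j characters of Y. dp[i][j] = dp[i-1][j-1]+1 when the i-th and j-th characters match, else max(dp[i-1][j], dp[i][j-1]).
    ·  V  A  E  A  S  V  E  A
 ·  0  0  0  0  0  0  0  0  0
 A  0  0  1  1  1  1  1  1  1
 S  0  0  1  1  1  2  2  2  2
 S  0  0  1  1  1  2  2  2  2
 E  0  0  1  2  2  2  2  3  3
 V  0  1  1  2  2  2  3  3  3
 A  0  1  2  2  3  3  3  3  4
 F  0  1  2  2  3  3  3  3  4
 E  0  1  2  3  3  3  3  4  4
dp[8][8] = 4. One LCS (by backtracking along matches): ASEA.

4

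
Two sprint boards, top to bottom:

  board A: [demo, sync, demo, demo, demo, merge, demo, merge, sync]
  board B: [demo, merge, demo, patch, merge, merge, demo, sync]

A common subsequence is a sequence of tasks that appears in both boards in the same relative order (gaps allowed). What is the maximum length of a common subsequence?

5

Pick demo at board A[1]=board B[1]; then demo at board A[3]=board B[3]; then merge at board A[6]=board B[6]; then demo at board A[7]=board B[7]; then sync at board A[9]=board B[8]; all 5 tasks appear in both, in order. Since dp[9][8] = 5, nothing longer is possible.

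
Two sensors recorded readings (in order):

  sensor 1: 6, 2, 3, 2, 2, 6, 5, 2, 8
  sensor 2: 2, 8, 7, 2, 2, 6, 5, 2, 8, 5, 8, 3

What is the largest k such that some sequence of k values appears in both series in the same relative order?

Let dp[i][j] be the LCS length of the first i values of sensor 1 and the first j values of sensor 2. dp[i][j] = dp[i-1][j-1]+1 when the i-th and j-th values match, else max(dp[i-1][j], dp[i][j-1]).
    ·  2  8  7  2  2  6  5  2  8  5  8  3
 ·  0  0  0  0  0  0  0  0  0  0  0  0  0
 6  0  0  0  0  0  0  1  1  1  1  1  1  1
 2  0  1  1  1  1  1  1  1  2  2  2  2  2
 3  0  1  1  1  1  1  1  1  2  2  2  2  3
 2  0  1  1  1  2  2  2  2  2  2  2  2  3
 2  0  1  1  1  2  3  3  3  3  3  3  3  3
 6  0  1  1  1  2  3  4  4  4  4  4  4  4
 5  0  1  1  1  2  3  4  5  5  5  5  5  5
 2  0  1  1  1  2  3  4  5  6  6  6  6  6
 8  0  1  2  2  2  3  4  5  6  7  7  7  7
dp[9][12] = 7. One LCS (by backtracking along matches): 2, 2, 2, 6, 5, 2, 8.

7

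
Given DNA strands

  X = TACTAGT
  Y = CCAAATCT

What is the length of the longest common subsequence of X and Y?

Taking T [1,6], then C [3,7], then T [7,8] gives a common subsequence of length 3. dp[7][8] = 3 confirms this is the maximum.

3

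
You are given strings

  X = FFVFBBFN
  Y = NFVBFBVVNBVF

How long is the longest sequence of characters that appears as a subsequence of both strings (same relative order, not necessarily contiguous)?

One common subsequence of length 6: F (X #2, Y #2) → V (X #3, Y #3) → F (X #4, Y #5) → B (X #5, Y #6) → B (X #6, Y #10) → F (X #7, Y #12). The LCS DP gives dp[8][12] = 6, so this is optimal.

6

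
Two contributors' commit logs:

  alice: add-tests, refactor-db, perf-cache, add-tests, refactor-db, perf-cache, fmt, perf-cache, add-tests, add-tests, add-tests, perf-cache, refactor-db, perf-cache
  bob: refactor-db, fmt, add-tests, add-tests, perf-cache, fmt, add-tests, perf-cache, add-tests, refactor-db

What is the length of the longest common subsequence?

7

Pick add-tests [1,3], then add-tests [4,4], then perf-cache [6,5], then fmt [7,6], then perf-cache [8,8], then add-tests [11,9], then refactor-db [13,10]; all 7 commits appear in both, in order. The LCS DP gives dp[14][10] = 7, so this is optimal.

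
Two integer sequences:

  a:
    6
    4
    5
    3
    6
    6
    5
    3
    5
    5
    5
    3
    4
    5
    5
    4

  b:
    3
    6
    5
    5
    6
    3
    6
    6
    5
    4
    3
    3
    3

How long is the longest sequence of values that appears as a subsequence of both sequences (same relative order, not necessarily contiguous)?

8

Match 6 [1,2], then 5 [3,4], then 3 [4,6], then 6 [5,7], then 6 [6,8], then 5 [7,9], then 3 [8,12], then 3 [12,13] — 8 values in the same relative order in both. Since dp[16][13] = 8, nothing longer is possible.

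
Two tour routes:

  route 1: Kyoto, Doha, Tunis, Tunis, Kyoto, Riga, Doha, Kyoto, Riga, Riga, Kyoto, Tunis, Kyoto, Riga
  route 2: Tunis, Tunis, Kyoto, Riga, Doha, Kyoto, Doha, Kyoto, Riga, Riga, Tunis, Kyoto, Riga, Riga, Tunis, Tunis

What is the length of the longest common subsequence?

One common subsequence of length 11: Tunis at route 1[3]=route 2[1], then Tunis at route 1[4]=route 2[2], then Kyoto at route 1[5]=route 2[3], then Riga at route 1[6]=route 2[4], then Doha at route 1[7]=route 2[7], then Kyoto at route 1[8]=route 2[8], then Riga at route 1[9]=route 2[9], then Riga at route 1[10]=route 2[10], then Tunis at route 1[12]=route 2[11], then Kyoto at route 1[13]=route 2[12], then Riga at route 1[14]=route 2[14]. Since dp[14][16] = 11, nothing longer is possible.

11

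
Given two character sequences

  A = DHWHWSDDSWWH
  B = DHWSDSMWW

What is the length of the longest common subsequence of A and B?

8

Match D at A[1]=B[1]; then H at A[4]=B[2]; then W at A[5]=B[3]; then S at A[6]=B[4]; then D at A[8]=B[5]; then S at A[9]=B[6]; then W at A[10]=B[8]; then W at A[11]=B[9] — 8 characters in the same relative order in both, and the DP table's final entry dp[12][9] is also 8, so no common subsequence is longer.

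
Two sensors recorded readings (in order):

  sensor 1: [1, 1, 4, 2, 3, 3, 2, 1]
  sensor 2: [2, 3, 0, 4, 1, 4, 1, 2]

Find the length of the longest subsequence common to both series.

Let dp[i][j] be the LCS length of the first i values of sensor 1 and the first j values of sensor 2. dp[i][j] = dp[i-1][j-1]+1 when the i-th and j-th values match, else max(dp[i-1][j], dp[i][j-1]).
    ·  2  3  0  4  1  4  1  2
 ·  0  0  0  0  0  0  0  0  0
 1  0  0  0  0  0  1  1  1  1
 1  0  0  0  0  0  1  1  2  2
 4  0  0  0  0  1  1  2  2  2
 2  0  1  1  1  1  1  2  2  3
 3  0  1  2  2  2  2  2  2  3
 3  0  1  2  2  2  2  2  2  3
 2  0  1  2  2  2  2  2  2  3
 1  0  1  2  2  2  3  3  3  3
dp[8][8] = 3. One LCS (by backtracking along matches): 1, 1, 2.

3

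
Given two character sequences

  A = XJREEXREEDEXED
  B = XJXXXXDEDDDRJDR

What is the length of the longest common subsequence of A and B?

One common subsequence of length 6: X (A #1, B #1), J (A #2, B #2), X (A #6, B #6), E (A #8, B #8), D (A #10, B #11), D (A #14, B #14). Since dp[14][15] = 6, nothing longer is possible.

6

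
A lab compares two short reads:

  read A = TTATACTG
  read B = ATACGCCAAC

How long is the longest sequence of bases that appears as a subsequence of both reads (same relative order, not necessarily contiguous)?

5

Pick A (read A #3, read B #1), then T (read A #4, read B #2), then A (read A #5, read B #3), then C (read A #6, read B #4), then G (read A #8, read B #5); all 5 bases appear in both, in order. dp[8][10] = 5 confirms this is the maximum.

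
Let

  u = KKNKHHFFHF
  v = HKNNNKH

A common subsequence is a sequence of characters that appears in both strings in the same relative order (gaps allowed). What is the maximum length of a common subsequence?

4

Taking K at u[1]=v[2], then N at u[3]=v[5], then K at u[4]=v[6], then H at u[9]=v[7] gives a common subsequence of length 4. dp[10][7] = 4 confirms this is the maximum.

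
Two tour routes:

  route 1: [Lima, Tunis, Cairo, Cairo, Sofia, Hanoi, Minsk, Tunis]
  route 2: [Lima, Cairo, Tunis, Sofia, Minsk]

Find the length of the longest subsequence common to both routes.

Taking Lima at route 1[1]=route 2[1]; then Tunis at route 1[2]=route 2[3]; then Sofia at route 1[5]=route 2[4]; then Minsk at route 1[7]=route 2[5] gives a common subsequence of length 4. dp[8][5] = 4 confirms this is the maximum.

4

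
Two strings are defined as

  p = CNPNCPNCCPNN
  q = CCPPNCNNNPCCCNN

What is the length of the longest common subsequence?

9

Pick C (p #1, q #2), P (p #3, q #4), N (p #4, q #5), C (p #5, q #6), P (p #6, q #10), C (p #8, q #12), C (p #9, q #13), N (p #11, q #14), N (p #12, q #15); all 9 characters appear in both, in order. dp[12][15] = 9 confirms this is the maximum.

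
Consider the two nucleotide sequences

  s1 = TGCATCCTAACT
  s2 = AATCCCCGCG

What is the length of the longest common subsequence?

Let dp[i][j] be the LCS length of the first i bases of s1 and the first j bases of s2. dp[i][j] = dp[i-1][j-1]+1 when the i-th and j-th bases match, else max(dp[i-1][j], dp[i][j-1]).
    ·  A  A  T  C  C  C  C  G  C  G
 ·  0  0  0  0  0  0  0  0  0  0  0
 T  0  0  0  1  1  1  1  1  1  1  1
 G  0  0  0  1  1  1  1  1  2  2  2
 C  0  0  0  1  2  2  2  2  2  3  3
 A  0  1  1  1  2  2  2  2  2  3  3
 T  0  1  1  2  2  2  2  2  2  3  3
 C  0  1  1  2  3  3  3  3  3  3  3
 C  0  1  1  2  3  4  4  4  4  4  4
 T  0  1  1  2  3  4  4  4  4  4  4
 A  0  1  2  2  3  4  4  4  4  4  4
 A  0  1  2  2  3  4  4  4  4  4  4
 C  0  1  2  2  3  4  5  5  5  5  5
 T  0  1  2  3  3  4  5  5  5  5  5
dp[12][10] = 5. One LCS (by backtracking along matches): TCCCC.

5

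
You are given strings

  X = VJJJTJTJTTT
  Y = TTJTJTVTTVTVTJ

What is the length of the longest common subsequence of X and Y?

Taking J [2,3] → J [4,5] → T [5,6] → T [7,8] → T [9,9] → T [10,11] → T [11,13] gives a common subsequence of length 7. dp[11][14] = 7 confirms this is the maximum.

7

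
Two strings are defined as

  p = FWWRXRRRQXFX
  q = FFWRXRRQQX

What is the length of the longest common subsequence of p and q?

8

Taking F [1,2] → W [3,3] → R [4,4] → X [5,5] → R [6,6] → R [7,7] → Q [9,9] → X [12,10] gives a common subsequence of length 8. Since dp[12][10] = 8, nothing longer is possible.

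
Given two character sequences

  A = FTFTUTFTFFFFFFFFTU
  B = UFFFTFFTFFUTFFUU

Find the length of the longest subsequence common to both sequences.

11

One common subsequence of length 11: F at A[1]=B[2], then F at A[3]=B[3], then F at A[7]=B[4], then T at A[8]=B[5], then F at A[9]=B[6], then F at A[10]=B[7], then F at A[11]=B[9], then F at A[12]=B[10], then F at A[13]=B[13], then F at A[14]=B[14], then U at A[18]=B[16]. dp[18][16] = 11 confirms this is the maximum.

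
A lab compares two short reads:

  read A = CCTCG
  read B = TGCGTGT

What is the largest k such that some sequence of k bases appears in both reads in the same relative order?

Taking C (read A #1, read B #3); then T (read A #3, read B #5); then G (read A #5, read B #6) gives a common subsequence of length 3, and the DP table's final entry dp[5][7] is also 3, so no common subsequence is longer.

3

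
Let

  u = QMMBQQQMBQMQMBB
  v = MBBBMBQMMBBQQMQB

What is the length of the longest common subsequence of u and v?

10

Taking M (u #2, v #1), then M (u #3, v #5), then B (u #4, v #6), then Q (u #5, v #7), then M (u #8, v #9), then B (u #9, v #11), then Q (u #10, v #13), then M (u #11, v #14), then Q (u #12, v #15), then B (u #15, v #16) gives a common subsequence of length 10. dp[15][16] = 10 confirms this is the maximum.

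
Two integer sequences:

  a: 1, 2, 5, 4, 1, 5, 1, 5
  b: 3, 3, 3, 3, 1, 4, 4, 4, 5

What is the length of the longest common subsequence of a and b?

Taking 1 (a #1, b #5) → 4 (a #4, b #8) → 5 (a #8, b #9) gives a common subsequence of length 3, and the DP table's final entry dp[8][9] is also 3, so no common subsequence is longer.

3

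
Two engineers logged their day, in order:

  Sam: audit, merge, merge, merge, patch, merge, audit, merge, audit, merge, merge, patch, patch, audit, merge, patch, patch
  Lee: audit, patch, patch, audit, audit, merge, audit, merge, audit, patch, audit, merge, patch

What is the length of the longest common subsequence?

10

Match audit at Sam[1]=Lee[1], patch at Sam[5]=Lee[3], merge at Sam[6]=Lee[6], audit at Sam[7]=Lee[7], merge at Sam[8]=Lee[8], audit at Sam[9]=Lee[9], patch at Sam[13]=Lee[10], audit at Sam[14]=Lee[11], merge at Sam[15]=Lee[12], patch at Sam[17]=Lee[13] — 10 tasks in the same relative order in both, and the DP table's final entry dp[17][13] is also 10, so no common subsequence is longer.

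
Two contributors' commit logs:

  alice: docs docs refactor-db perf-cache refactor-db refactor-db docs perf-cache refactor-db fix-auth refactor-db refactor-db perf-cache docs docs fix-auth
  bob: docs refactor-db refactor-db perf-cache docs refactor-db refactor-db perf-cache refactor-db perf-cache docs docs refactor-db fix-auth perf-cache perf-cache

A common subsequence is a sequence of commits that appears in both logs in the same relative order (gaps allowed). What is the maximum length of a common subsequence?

11

One common subsequence of length 11: docs [1,1] → refactor-db [3,3] → perf-cache [4,4] → refactor-db [5,6] → refactor-db [6,7] → perf-cache [8,8] → refactor-db [12,9] → perf-cache [13,10] → docs [14,11] → docs [15,12] → fix-auth [16,14]. dp[16][16] = 11 confirms this is the maximum.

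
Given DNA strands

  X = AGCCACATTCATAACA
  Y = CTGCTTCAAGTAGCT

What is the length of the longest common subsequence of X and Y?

9

Match G [2,3], C [6,4], T [8,5], T [9,6], C [10,7], A [11,9], T [12,11], A [13,12], C [15,14] — 9 bases in the same relative order in both. dp[16][15] = 9 confirms this is the maximum.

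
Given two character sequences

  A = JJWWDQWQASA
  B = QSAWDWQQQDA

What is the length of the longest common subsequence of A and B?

Let dp[i][j] be the LCS length of the first i characters of A and the first j characters of B. dp[i][j] = dp[i-1][j-1]+1 when the i-th and j-th characters match, else max(dp[i-1][j], dp[i][j-1]).
    ·  Q  S  A  W  D  W  Q  Q  Q  D  A
 ·  0  0  0  0  0  0  0  0  0  0  0  0
 J  0  0  0  0  0  0  0  0  0  0  0  0
 J  0  0  0  0  0  0  0  0  0  0  0  0
 W  0  0  0  0  1  1  1  1  1  1  1  1
 W  0  0  0  0  1  1  2  2  2  2  2  2
 D  0  0  0  0  1  2  2  2  2  2  3  3
 Q  0  1  1  1  1  2  2  3  3  3  3  3
 W  0  1  1  1  2  2  3  3  3  3  3  3
 Q  0  1  1  1  2  2  3  4  4  4  4  4
 A  0  1  1  2  2  2  3  4  4  4  4  5
 S  0  1  2  2  2  2  3  4  4  4  4  5
 A  0  1  2  3  3  3  3  4  4  4  4  5
dp[11][11] = 5. One LCS (by backtracking along matches): WWQQA.

5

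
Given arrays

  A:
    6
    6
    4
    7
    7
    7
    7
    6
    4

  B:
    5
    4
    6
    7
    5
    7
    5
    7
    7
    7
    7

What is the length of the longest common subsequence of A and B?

5

Let dp[i][j] be the LCS length of the first i values of A and the first j values of B. dp[i][j] = dp[i-1][j-1]+1 when the i-th and j-th values match, else max(dp[i-1][j], dp[i][j-1]).
    ·  5  4  6  7  5  7  5  7  7  7  7
 ·  0  0  0  0  0  0  0  0  0  0  0  0
 6  0  0  0  1  1  1  1  1  1  1  1  1
 6  0  0  0  1  1  1  1  1  1  1  1  1
 4  0  0  1  1  1  1  1  1  1  1  1  1
 7  0  0  1  1  2  2  2  2  2  2  2  2
 7  0  0  1  1  2  2  3  3  3  3  3  3
 7  0  0  1  1  2  2  3  3  4  4  4  4
 7  0  0  1  1  2  2  3  3  4  5  5  5
 6  0  0  1  2  2  2  3  3  4  5  5  5
 4  0  0  1  2  2  2  3  3  4  5  5  5
dp[9][11] = 5. One LCS (by backtracking along matches): 6, 7, 7, 7, 7.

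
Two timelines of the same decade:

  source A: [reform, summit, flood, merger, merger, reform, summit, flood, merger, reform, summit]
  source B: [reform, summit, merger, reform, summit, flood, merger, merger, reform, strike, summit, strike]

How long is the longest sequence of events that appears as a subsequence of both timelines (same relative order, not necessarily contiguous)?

9

Match reform (source A #1, source B #1); then summit (source A #2, source B #2); then merger (source A #5, source B #3); then reform (source A #6, source B #4); then summit (source A #7, source B #5); then flood (source A #8, source B #6); then merger (source A #9, source B #8); then reform (source A #10, source B #9); then summit (source A #11, source B #11) — 9 events in the same relative order in both. The LCS DP gives dp[11][12] = 9, so this is optimal.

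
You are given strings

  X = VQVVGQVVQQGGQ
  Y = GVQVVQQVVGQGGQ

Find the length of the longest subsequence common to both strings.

Match V [1,2]; then Q [2,3]; then V [3,4]; then V [4,5]; then Q [6,7]; then V [7,8]; then V [8,9]; then Q [10,11]; then G [11,12]; then G [12,13]; then Q [13,14] — 11 characters in the same relative order in both. dp[13][14] = 11 confirms this is the maximum.

11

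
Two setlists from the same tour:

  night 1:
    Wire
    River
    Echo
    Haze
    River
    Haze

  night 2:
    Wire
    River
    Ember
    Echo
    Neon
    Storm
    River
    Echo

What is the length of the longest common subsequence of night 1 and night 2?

4

One common subsequence of length 4: Wire at night 1[1]=night 2[1] → River at night 1[2]=night 2[2] → Echo at night 1[3]=night 2[4] → River at night 1[5]=night 2[7]. dp[6][8] = 4 confirms this is the maximum.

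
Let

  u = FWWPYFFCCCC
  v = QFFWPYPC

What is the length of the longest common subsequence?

One common subsequence of length 5: F at u[1]=v[3], then W at u[3]=v[4], then P at u[4]=v[5], then Y at u[5]=v[6], then C at u[11]=v[8]. dp[11][8] = 5 confirms this is the maximum.

5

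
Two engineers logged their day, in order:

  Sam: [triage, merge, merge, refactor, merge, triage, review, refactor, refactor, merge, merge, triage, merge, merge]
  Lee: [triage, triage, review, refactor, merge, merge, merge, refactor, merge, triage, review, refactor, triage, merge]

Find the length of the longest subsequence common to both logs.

Match triage at Sam[1]=Lee[2]; then merge at Sam[2]=Lee[6]; then merge at Sam[3]=Lee[7]; then refactor at Sam[4]=Lee[8]; then merge at Sam[5]=Lee[9]; then triage at Sam[6]=Lee[10]; then review at Sam[7]=Lee[11]; then refactor at Sam[9]=Lee[12]; then triage at Sam[12]=Lee[13]; then merge at Sam[14]=Lee[14] — 10 tasks in the same relative order in both. Since dp[14][14] = 10, nothing longer is possible.

10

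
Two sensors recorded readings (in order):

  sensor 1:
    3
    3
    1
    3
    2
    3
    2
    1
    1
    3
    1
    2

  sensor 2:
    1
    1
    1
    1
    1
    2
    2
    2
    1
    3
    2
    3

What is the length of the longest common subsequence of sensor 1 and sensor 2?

6

Taking 1 at sensor 1[3]=sensor 2[5], then 2 at sensor 1[5]=sensor 2[7], then 2 at sensor 1[7]=sensor 2[8], then 1 at sensor 1[9]=sensor 2[9], then 3 at sensor 1[10]=sensor 2[10], then 2 at sensor 1[12]=sensor 2[11] gives a common subsequence of length 6. Since dp[12][12] = 6, nothing longer is possible.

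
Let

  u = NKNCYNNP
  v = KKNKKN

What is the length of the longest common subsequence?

Let dp[i][j] be the LCS length of the first i characters of u and the first j characters of v. dp[i][j] = dp[i-1][j-1]+1 when the i-th and j-th characters match, else max(dp[i-1][j], dp[i][j-1]).
    ·  K  K  N  K  K  N
 ·  0  0  0  0  0  0  0
 N  0  0  0  1  1  1  1
 K  0  1  1  1  2  2  2
 N  0  1  1  2  2  2  3
 C  0  1  1  2  2  2  3
 Y  0  1  1  2  2  2  3
 N  0  1  1  2  2  2  3
 N  0  1  1  2  2  2  3
 P  0  1  1  2  2  2  3
dp[8][6] = 3. One LCS (by backtracking along matches): NKN.

3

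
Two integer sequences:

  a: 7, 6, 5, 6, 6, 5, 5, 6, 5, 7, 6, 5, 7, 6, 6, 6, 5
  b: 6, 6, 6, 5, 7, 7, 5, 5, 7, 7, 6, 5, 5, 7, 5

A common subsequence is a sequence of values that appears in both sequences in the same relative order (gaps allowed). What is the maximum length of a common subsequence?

Taking 6 [2,1]; then 6 [4,2]; then 6 [5,3]; then 5 [6,4]; then 5 [7,7]; then 5 [9,8]; then 7 [10,10]; then 6 [11,11]; then 5 [12,13]; then 7 [13,14]; then 5 [17,15] gives a common subsequence of length 11. dp[17][15] = 11 confirms this is the maximum.

11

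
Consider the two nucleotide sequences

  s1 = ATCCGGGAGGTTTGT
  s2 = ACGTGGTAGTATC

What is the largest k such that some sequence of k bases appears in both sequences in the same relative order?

9

Pick A [1,1], then C [4,2], then G [5,3], then G [6,5], then G [7,6], then A [8,8], then G [10,9], then T [11,10], then T [12,12]; all 9 bases appear in both, in order, and the DP table's final entry dp[15][13] is also 9, so no common subsequence is longer.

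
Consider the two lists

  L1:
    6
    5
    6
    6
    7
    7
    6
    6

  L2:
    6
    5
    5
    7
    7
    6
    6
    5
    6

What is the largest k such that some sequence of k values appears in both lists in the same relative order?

Let dp[i][j] be the LCS length of the first i values of L1 and the first j values of L2. dp[i][j] = dp[i-1][j-1]+1 when the i-th and j-th values match, else max(dp[i-1][j], dp[i][j-1]).
    ·  6  5  5  7  7  6  6  5  6
 ·  0  0  0  0  0  0  0  0  0  0
 6  0  1  1  1  1  1  1  1  1  1
 5  0  1  2  2  2  2  2  2  2  2
 6  0  1  2  2  2  2  3  3  3  3
 6  0  1  2  2  2  2  3  4  4  4
 7  0  1  2  2  3  3  3  4  4  4
 7  0  1  2  2  3  4  4  4  4  4
 6  0  1  2  2  3  4  5  5  5  5
 6  0  1  2  2  3  4  5  6  6  6
dp[8][9] = 6. One LCS (by backtracking along matches): 6, 5, 7, 7, 6, 6.

6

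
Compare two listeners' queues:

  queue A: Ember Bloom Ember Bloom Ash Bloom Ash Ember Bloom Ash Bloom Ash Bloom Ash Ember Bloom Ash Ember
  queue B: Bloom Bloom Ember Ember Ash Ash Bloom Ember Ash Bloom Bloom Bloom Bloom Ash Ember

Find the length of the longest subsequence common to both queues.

Taking Ember (queue A #1, queue B #3), then Ember (queue A #3, queue B #4), then Ash (queue A #5, queue B #6), then Bloom (queue A #6, queue B #7), then Ash (queue A #7, queue B #9), then Bloom (queue A #9, queue B #10), then Bloom (queue A #11, queue B #11), then Bloom (queue A #13, queue B #12), then Bloom (queue A #16, queue B #13), then Ash (queue A #17, queue B #14), then Ember (queue A #18, queue B #15) gives a common subsequence of length 11. Since dp[18][15] = 11, nothing longer is possible.

11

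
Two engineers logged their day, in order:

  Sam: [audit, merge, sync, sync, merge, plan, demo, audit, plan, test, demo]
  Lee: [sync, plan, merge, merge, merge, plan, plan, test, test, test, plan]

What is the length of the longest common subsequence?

5

Pick merge [2,4], then merge [5,5], then plan [6,6], then plan [9,7], then test [10,10]; all 5 tasks appear in both, in order. Since dp[11][11] = 5, nothing longer is possible.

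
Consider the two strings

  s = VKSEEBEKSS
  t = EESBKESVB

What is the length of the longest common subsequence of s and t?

5

Match E [4,1], then E [5,2], then B [6,4], then E [7,6], then S [9,7] — 5 characters in the same relative order in both, and the DP table's final entry dp[10][9] is also 5, so no common subsequence is longer.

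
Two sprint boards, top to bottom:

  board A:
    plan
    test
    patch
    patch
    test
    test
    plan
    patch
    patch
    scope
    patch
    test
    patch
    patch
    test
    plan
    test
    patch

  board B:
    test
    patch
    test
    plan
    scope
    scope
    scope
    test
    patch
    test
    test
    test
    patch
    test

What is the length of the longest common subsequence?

Taking test (board A #2, board B #1), patch (board A #4, board B #2), test (board A #6, board B #3), plan (board A #7, board B #4), scope (board A #10, board B #7), patch (board A #11, board B #9), test (board A #12, board B #10), test (board A #15, board B #11), test (board A #17, board B #12), patch (board A #18, board B #13) gives a common subsequence of length 10. dp[18][14] = 10 confirms this is the maximum.

10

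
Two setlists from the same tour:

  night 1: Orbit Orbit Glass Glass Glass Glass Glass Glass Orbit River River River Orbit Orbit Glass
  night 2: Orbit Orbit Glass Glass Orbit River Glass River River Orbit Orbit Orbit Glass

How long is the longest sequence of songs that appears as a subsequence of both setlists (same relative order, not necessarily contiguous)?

Taking Orbit (night 1 #1, night 2 #1) → Orbit (night 1 #2, night 2 #2) → Glass (night 1 #7, night 2 #3) → Glass (night 1 #8, night 2 #4) → Orbit (night 1 #9, night 2 #5) → River (night 1 #10, night 2 #6) → River (night 1 #11, night 2 #8) → River (night 1 #12, night 2 #9) → Orbit (night 1 #13, night 2 #11) → Orbit (night 1 #14, night 2 #12) → Glass (night 1 #15, night 2 #13) gives a common subsequence of length 11. dp[15][13] = 11 confirms this is the maximum.

11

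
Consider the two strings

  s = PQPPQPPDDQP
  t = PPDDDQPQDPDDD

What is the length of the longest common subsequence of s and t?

Pick P (s #1, t #2) → Q (s #2, t #6) → P (s #4, t #7) → Q (s #5, t #8) → P (s #6, t #10) → D (s #8, t #12) → D (s #9, t #13); all 7 characters appear in both, in order. dp[11][13] = 7 confirms this is the maximum.

7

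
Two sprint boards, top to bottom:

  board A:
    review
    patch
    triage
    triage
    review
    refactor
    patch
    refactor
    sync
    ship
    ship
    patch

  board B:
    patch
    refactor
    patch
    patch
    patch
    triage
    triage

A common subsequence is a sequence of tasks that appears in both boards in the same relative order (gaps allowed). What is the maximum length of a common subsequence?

4

Pick patch [2,1], then refactor [6,2], then patch [7,4], then patch [12,5]; all 4 tasks appear in both, in order. Since dp[12][7] = 4, nothing longer is possible.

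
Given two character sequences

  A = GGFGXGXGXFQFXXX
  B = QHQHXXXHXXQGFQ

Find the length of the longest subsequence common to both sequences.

Taking X [5,9]; then X [7,10]; then G [8,12]; then F [10,13]; then Q [11,14] gives a common subsequence of length 5. dp[15][14] = 5 confirms this is the maximum.

5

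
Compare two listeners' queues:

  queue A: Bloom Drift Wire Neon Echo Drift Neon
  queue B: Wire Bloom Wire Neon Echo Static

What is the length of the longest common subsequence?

Taking Bloom at queue A[1]=queue B[2], Wire at queue A[3]=queue B[3], Neon at queue A[4]=queue B[4], Echo at queue A[5]=queue B[5] gives a common subsequence of length 4. The LCS DP gives dp[7][6] = 4, so this is optimal.

4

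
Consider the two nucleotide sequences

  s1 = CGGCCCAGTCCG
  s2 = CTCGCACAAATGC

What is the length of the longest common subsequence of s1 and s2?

7

Taking C [1,3], then G [3,4], then C [4,5], then C [5,7], then A [7,10], then G [8,12], then C [11,13] gives a common subsequence of length 7. Since dp[12][13] = 7, nothing longer is possible.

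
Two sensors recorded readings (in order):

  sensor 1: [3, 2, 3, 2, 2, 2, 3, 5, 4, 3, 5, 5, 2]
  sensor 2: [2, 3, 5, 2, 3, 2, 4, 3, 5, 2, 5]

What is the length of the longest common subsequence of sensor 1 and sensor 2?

Match 3 (sensor 1 #1, sensor 2 #2); then 2 (sensor 1 #2, sensor 2 #4); then 3 (sensor 1 #3, sensor 2 #5); then 2 (sensor 1 #6, sensor 2 #6); then 4 (sensor 1 #9, sensor 2 #7); then 3 (sensor 1 #10, sensor 2 #8); then 5 (sensor 1 #11, sensor 2 #9); then 5 (sensor 1 #12, sensor 2 #11) — 8 values in the same relative order in both. dp[13][11] = 8 confirms this is the maximum.

8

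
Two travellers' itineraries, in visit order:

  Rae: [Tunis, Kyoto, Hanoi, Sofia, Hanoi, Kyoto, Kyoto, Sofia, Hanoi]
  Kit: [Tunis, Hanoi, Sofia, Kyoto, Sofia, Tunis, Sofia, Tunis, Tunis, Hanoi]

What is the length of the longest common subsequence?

6

Pick Tunis at Rae[1]=Kit[1], Hanoi at Rae[3]=Kit[2], Sofia at Rae[4]=Kit[3], Kyoto at Rae[6]=Kit[4], Sofia at Rae[8]=Kit[7], Hanoi at Rae[9]=Kit[10]; all 6 stops appear in both, in order, and the DP table's final entry dp[9][10] is also 6, so no common subsequence is longer.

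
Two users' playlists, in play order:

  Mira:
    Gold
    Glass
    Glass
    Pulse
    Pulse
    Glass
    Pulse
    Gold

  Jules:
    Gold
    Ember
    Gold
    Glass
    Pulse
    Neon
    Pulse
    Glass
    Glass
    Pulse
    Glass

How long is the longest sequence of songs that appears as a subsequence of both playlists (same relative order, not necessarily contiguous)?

One common subsequence of length 6: Gold at Mira[1]=Jules[3] → Glass at Mira[3]=Jules[4] → Pulse at Mira[4]=Jules[5] → Pulse at Mira[5]=Jules[7] → Glass at Mira[6]=Jules[9] → Pulse at Mira[7]=Jules[10]. Since dp[8][11] = 6, nothing longer is possible.

6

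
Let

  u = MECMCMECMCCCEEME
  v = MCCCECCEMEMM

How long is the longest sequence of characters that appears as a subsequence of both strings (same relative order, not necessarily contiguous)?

One common subsequence of length 9: M (u #1, v #1) → C (u #3, v #3) → C (u #5, v #4) → E (u #7, v #5) → C (u #11, v #6) → C (u #12, v #7) → E (u #13, v #8) → E (u #14, v #10) → M (u #15, v #12). dp[16][12] = 9 confirms this is the maximum.

9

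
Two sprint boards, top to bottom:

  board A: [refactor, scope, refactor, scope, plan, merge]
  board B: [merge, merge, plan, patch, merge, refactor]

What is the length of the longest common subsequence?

2

Taking plan (board A #5, board B #3); then merge (board A #6, board B #5) gives a common subsequence of length 2, and the DP table's final entry dp[6][6] is also 2, so no common subsequence is longer.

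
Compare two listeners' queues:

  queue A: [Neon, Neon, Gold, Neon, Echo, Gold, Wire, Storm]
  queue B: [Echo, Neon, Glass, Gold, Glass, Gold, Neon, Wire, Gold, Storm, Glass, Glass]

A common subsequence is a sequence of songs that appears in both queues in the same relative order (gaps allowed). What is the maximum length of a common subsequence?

5

Taking Neon (queue A #1, queue B #2) → Gold (queue A #3, queue B #6) → Neon (queue A #4, queue B #7) → Gold (queue A #6, queue B #9) → Storm (queue A #8, queue B #10) gives a common subsequence of length 5. Since dp[8][12] = 5, nothing longer is possible.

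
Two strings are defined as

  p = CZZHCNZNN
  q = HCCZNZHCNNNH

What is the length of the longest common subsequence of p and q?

Taking C at p[1]=q[3] → Z at p[2]=q[4] → Z at p[3]=q[6] → H at p[4]=q[7] → C at p[5]=q[8] → N at p[6]=q[9] → N at p[8]=q[10] → N at p[9]=q[11] gives a common subsequence of length 8, and the DP table's final entry dp[9][12] is also 8, so no common subsequence is longer.

8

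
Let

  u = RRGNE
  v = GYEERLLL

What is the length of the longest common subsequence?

Let dp[i][j] be the LCS length of the first i characters of u and the first j characters of v. dp[i][j] = dp[i-1][j-1]+1 when the i-th and j-th characters match, else max(dp[i-1][j], dp[i][j-1]).
    ·  G  Y  E  E  R  L  L  L
 ·  0  0  0  0  0  0  0  0  0
 R  0  0  0  0  0  1  1  1  1
 R  0  0  0  0  0  1  1  1  1
 G  0  1  1  1  1  1  1  1  1
 N  0  1  1  1  1  1  1  1  1
 E  0  1  1  2  2  2  2  2  2
dp[5][8] = 2. One LCS (by backtracking along matches): GE.

2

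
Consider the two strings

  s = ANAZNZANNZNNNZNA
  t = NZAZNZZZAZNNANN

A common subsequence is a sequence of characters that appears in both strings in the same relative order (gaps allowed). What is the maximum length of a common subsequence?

One common subsequence of length 11: N (s #2, t #1) → A (s #3, t #3) → Z (s #4, t #4) → N (s #5, t #5) → Z (s #6, t #8) → A (s #7, t #9) → Z (s #10, t #10) → N (s #11, t #11) → N (s #12, t #12) → N (s #13, t #14) → N (s #15, t #15), and the DP table's final entry dp[16][15] is also 11, so no common subsequence is longer.

11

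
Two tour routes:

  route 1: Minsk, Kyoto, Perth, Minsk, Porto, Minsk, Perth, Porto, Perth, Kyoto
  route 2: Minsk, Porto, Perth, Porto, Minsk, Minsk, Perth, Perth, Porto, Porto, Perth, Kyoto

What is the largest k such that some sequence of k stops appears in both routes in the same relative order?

8

Pick Minsk at route 1[1]=route 2[1], Perth at route 1[3]=route 2[3], Minsk at route 1[4]=route 2[5], Minsk at route 1[6]=route 2[6], Perth at route 1[7]=route 2[8], Porto at route 1[8]=route 2[10], Perth at route 1[9]=route 2[11], Kyoto at route 1[10]=route 2[12]; all 8 stops appear in both, in order. The LCS DP gives dp[10][12] = 8, so this is optimal.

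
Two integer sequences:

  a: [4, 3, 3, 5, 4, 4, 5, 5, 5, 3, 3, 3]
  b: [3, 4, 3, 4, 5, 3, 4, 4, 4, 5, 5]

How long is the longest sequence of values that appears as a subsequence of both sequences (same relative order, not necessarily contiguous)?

Taking 4 (a #1, b #2) → 3 (a #2, b #3) → 3 (a #3, b #6) → 4 (a #5, b #8) → 4 (a #6, b #9) → 5 (a #8, b #10) → 5 (a #9, b #11) gives a common subsequence of length 7, and the DP table's final entry dp[12][11] is also 7, so no common subsequence is longer.

7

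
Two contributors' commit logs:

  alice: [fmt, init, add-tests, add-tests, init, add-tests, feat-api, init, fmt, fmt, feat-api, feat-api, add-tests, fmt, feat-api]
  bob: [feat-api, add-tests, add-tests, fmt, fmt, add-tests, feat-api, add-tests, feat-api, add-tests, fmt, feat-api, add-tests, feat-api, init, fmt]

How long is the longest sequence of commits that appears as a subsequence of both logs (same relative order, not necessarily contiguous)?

Taking add-tests at alice[4]=bob[2], add-tests at alice[6]=bob[3], fmt at alice[9]=bob[4], fmt at alice[10]=bob[5], feat-api at alice[11]=bob[7], feat-api at alice[12]=bob[9], add-tests at alice[13]=bob[10], fmt at alice[14]=bob[11], feat-api at alice[15]=bob[14] gives a common subsequence of length 9. The LCS DP gives dp[15][16] = 9, so this is optimal.

9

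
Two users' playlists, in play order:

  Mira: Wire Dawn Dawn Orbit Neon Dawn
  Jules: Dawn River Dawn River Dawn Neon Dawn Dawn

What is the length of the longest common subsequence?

4

Match Dawn (Mira #2, Jules #3), Dawn (Mira #3, Jules #5), Neon (Mira #5, Jules #6), Dawn (Mira #6, Jules #8) — 4 songs in the same relative order in both. dp[6][8] = 4 confirms this is the maximum.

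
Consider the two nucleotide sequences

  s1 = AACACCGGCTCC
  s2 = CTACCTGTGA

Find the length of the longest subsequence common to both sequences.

Taking C at s1[3]=s2[1], then A at s1[4]=s2[3], then C at s1[5]=s2[4], then C at s1[6]=s2[5], then G at s1[7]=s2[7], then G at s1[8]=s2[9] gives a common subsequence of length 6. dp[12][10] = 6 confirms this is the maximum.

6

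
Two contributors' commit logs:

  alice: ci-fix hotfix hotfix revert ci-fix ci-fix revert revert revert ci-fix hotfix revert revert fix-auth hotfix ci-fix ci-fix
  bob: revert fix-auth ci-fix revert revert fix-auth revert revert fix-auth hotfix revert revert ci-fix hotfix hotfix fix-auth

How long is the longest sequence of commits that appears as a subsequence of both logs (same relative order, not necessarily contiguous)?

Taking ci-fix at alice[1]=bob[3], revert at alice[4]=bob[4], revert at alice[7]=bob[5], revert at alice[8]=bob[7], revert at alice[9]=bob[8], hotfix at alice[11]=bob[10], revert at alice[12]=bob[11], revert at alice[13]=bob[12], fix-auth at alice[14]=bob[16] gives a common subsequence of length 9, and the DP table's final entry dp[17][16] is also 9, so no common subsequence is longer.

9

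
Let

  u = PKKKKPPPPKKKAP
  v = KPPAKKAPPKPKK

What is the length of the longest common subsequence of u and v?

Taking P at u[1]=v[3]; then K at u[2]=v[5]; then K at u[3]=v[6]; then P at u[6]=v[8]; then P at u[7]=v[9]; then P at u[9]=v[11]; then K at u[11]=v[12]; then K at u[12]=v[13] gives a common subsequence of length 8. dp[14][13] = 8 confirms this is the maximum.

8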